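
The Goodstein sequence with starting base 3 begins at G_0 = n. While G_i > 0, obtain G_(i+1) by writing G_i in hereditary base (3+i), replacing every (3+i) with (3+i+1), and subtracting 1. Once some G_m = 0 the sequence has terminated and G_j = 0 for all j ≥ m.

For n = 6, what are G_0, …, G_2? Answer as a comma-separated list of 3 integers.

step 0: 6 = 2·3; sub 4 for 3: 2·4; = 8; G_1 = 8−1 = 7
step 1: 7 = 4 + 3; sub 5 for 4: 5 + 3; = 8; G_2 = 8−1 = 7

6, 7, 7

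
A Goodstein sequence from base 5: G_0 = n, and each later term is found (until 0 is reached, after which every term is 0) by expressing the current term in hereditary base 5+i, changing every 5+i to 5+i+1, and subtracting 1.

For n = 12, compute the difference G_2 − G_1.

1

base 5: 12 = 2·5 + 2; at 6: 2·6 + 2 = 14; next = 13
base 6: 13 = 2·6 + 1; at 7: 2·7 + 1 = 15; next = 14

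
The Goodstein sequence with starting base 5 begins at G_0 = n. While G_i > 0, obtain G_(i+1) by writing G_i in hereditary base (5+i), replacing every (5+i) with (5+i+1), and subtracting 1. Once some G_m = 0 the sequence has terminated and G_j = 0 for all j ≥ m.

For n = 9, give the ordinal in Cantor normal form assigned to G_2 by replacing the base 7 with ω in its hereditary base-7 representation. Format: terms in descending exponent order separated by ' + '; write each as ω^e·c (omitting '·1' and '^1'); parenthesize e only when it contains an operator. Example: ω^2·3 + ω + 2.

G_0=9  [base 5] 5 + 4  →[5↦6]→  6 + 4 = 10  −1 ⇒ G_1=9
G_1=9  [base 6] 6 + 3  →[6↦7]→  7 + 3 = 10  −1 ⇒ G_2=9
G_2=9  [base 7] 7 + 2  →[7↦8]→  8 + 2 = 10  −1 ⇒ G_3=9

ω + 2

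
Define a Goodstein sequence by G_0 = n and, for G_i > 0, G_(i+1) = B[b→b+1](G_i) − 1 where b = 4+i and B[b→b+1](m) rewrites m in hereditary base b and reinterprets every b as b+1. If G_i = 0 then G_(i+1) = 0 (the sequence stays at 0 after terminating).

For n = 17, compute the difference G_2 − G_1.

(0) 17|_4 = 4^2 + 1 ↦ 5^2 + 1|_5 = 26 ⇒ 25
(1) 25|_5 = 5^2 ↦ 6^2|_6 = 36 ⇒ 35

10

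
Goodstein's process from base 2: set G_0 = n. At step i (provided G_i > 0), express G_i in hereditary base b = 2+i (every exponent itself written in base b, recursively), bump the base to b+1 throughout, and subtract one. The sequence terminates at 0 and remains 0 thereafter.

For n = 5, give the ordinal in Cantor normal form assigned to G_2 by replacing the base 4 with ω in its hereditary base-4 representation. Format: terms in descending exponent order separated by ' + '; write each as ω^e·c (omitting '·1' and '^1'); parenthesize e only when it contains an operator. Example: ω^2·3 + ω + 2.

ω^3·3 + ω^2·3 + ω·3 + 3

(0) 5|_2 = 2^2 + 1 ↦ 3^3 + 1|_3 = 28 ⇒ 27
(1) 27|_3 = 3^3 ↦ 4^4|_4 = 256 ⇒ 255
(2) 255|_4 = 3·4^3 + 3·4^2 + 3·4 + 3 ↦ 3·5^3 + 3·5^2 + 3·5 + 3|_5 = 468 ⇒ 467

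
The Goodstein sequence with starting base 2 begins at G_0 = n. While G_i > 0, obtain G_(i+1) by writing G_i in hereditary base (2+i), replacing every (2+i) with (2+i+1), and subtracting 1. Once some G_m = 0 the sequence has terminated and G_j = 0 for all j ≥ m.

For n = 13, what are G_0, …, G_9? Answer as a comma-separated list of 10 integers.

i=0: 13 = 2^(2 + 1) + 2^2 + 1 (b=2); 2→3: 3^(3 + 1) + 3^3 + 1 = 109; 109−1 = 108
i=1: 108 = 3^(3 + 1) + 3^3 (b=3); 3→4: 4^(4 + 1) + 4^4 = 1280; 1280−1 = 1279
i=2: 1279 = 4^(4 + 1) + 3·4^3 + 3·4^2 + 3·4 + 3 (b=4); 4→5: 5^(5 + 1) + 3·5^3 + 3·5^2 + 3·5 + 3 = 16093; 16093−1 = 16092
i=3: 16092 = 5^(5 + 1) + 3·5^3 + 3·5^2 + 3·5 + 2 (b=5); 5→6: 6^(6 + 1) + 3·6^3 + 3·6^2 + 3·6 + 2 = 280712; 280712−1 = 280711
i=4: 280711 = 6^(6 + 1) + 3·6^3 + 3·6^2 + 3·6 + 1 (b=6); 6→7: 7^(7 + 1) + 3·7^3 + 3·7^2 + 3·7 + 1 = 5765999; 5765999−1 = 5765998
i=5: 5765998 = 7^(7 + 1) + 3·7^3 + 3·7^2 + 3·7 (b=7); 7→8: 8^(8 + 1) + 3·8^3 + 3·8^2 + 3·8 = 134219480; 134219480−1 = 134219479
i=6: 134219479 = 8^(8 + 1) + 3·8^3 + 3·8^2 + 2·8 + 7 (b=8); 8→9: 9^(9 + 1) + 3·9^3 + 3·9^2 + 2·9 + 7 = 3486786856; 3486786856−1 = 3486786855
i=7: 3486786855 = 9^(9 + 1) + 3·9^3 + 3·9^2 + 2·9 + 6 (b=9); 9→10: 10^(10 + 1) + 3·10^3 + 3·10^2 + 2·10 + 6 = 100000003326; 100000003326−1 = 100000003325
i=8: 100000003325 = 10^(10 + 1) + 3·10^3 + 3·10^2 + 2·10 + 5 (b=10); 10→11: 11^(11 + 1) + 3·11^3 + 3·11^2 + 2·11 + 5 = 3138428381104; 3138428381104−1 = 3138428381103

13, 108, 1279, 16092, 280711, 5765998, 134219479, 3486786855, 100000003325, 3138428381103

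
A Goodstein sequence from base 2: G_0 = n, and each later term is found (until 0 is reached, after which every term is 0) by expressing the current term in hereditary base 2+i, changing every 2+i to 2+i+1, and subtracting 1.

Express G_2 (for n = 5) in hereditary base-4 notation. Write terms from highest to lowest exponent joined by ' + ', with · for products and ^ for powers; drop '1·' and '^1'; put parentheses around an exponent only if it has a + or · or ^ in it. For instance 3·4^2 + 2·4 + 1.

5 —HB2→ 2^2 + 1 —bump→ 3^3 + 1 = 28 —(−1)→ 27
27 —HB3→ 3^3 —bump→ 4^4 = 256 —(−1)→ 255

3·4^3 + 3·4^2 + 3·4 + 3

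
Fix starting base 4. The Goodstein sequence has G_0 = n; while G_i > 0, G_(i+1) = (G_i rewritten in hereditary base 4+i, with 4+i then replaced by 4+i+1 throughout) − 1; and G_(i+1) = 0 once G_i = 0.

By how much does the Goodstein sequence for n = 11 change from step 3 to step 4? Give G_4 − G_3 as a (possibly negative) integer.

G_0=11  [base 4] 2·4 + 3  →[4↦5]→  2·5 + 3 = 13  −1 ⇒ G_1=12
G_1=12  [base 5] 2·5 + 2  →[5↦6]→  2·6 + 2 = 14  −1 ⇒ G_2=13
G_2=13  [base 6] 2·6 + 1  →[6↦7]→  2·7 + 1 = 15  −1 ⇒ G_3=14
G_3=14  [base 7] 2·7  →[7↦8]→  2·8 = 16  −1 ⇒ G_4=15

1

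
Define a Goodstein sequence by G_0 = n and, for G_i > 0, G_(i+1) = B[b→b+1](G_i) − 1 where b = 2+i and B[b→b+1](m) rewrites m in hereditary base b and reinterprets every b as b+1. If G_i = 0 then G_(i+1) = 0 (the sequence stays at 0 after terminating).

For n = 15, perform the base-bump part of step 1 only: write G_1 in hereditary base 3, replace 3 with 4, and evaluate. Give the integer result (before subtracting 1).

i=0: 15 = 2^(2 + 1) + 2^2 + 2 + 1 (b=2); 2→3: 3^(3 + 1) + 3^3 + 3 + 1 = 112; 112−1 = 111
i=1: 111 = 3^(3 + 1) + 3^3 + 3 (b=3); 3→4: 4^(4 + 1) + 4^4 + 4 = 1284; 1284−1 = 1283

1284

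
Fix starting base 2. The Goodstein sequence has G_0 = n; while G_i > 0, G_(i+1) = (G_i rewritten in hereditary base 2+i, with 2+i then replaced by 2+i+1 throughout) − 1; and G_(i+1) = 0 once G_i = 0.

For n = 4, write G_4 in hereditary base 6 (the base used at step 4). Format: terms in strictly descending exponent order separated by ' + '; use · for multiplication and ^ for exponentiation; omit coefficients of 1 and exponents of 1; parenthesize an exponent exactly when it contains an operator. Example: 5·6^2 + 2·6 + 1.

2·6^2 + 6 + 5

4 —HB2→ 2^2 —bump→ 3^3 = 27 —(−1)→ 26
26 —HB3→ 2·3^2 + 2·3 + 2 —bump→ 2·4^2 + 2·4 + 2 = 42 —(−1)→ 41
41 —HB4→ 2·4^2 + 2·4 + 1 —bump→ 2·5^2 + 2·5 + 1 = 61 —(−1)→ 60
60 —HB5→ 2·5^2 + 2·5 —bump→ 2·6^2 + 2·6 = 84 —(−1)→ 83
83 —HB6→ 2·6^2 + 6 + 5 —bump→ 2·7^2 + 7 + 5 = 110 —(−1)→ 109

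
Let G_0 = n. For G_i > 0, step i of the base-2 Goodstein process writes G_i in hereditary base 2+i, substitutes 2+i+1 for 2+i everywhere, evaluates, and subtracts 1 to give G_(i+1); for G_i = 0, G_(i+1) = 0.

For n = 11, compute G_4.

279937

G_0=11  [base 2] 2^(2 + 1) + 2 + 1  →[2↦3]→  3^(3 + 1) + 3 + 1 = 85  −1 ⇒ G_1=84
G_1=84  [base 3] 3^(3 + 1) + 3  →[3↦4]→  4^(4 + 1) + 4 = 1028  −1 ⇒ G_2=1027
G_2=1027  [base 4] 4^(4 + 1) + 3  →[4↦5]→  5^(5 + 1) + 3 = 15628  −1 ⇒ G_3=15627
G_3=15627  [base 5] 5^(5 + 1) + 2  →[5↦6]→  6^(6 + 1) + 2 = 279938  −1 ⇒ G_4=279937
G_4=279937  [base 6] 6^(6 + 1) + 1  →[6↦7]→  7^(7 + 1) + 1 = 5764802  −1 ⇒ G_5=5764801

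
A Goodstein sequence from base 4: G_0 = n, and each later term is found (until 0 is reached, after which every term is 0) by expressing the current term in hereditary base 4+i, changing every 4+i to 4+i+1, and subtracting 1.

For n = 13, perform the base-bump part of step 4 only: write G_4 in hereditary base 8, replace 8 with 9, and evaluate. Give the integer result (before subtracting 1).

(0) 13|_4 = 3·4 + 1 ↦ 3·5 + 1|_5 = 16 ⇒ 15
(1) 15|_5 = 3·5 ↦ 3·6|_6 = 18 ⇒ 17
(2) 17|_6 = 2·6 + 5 ↦ 2·7 + 5|_7 = 19 ⇒ 18
(3) 18|_7 = 2·7 + 4 ↦ 2·8 + 4|_8 = 20 ⇒ 19
(4) 19|_8 = 2·8 + 3 ↦ 2·9 + 3|_9 = 21 ⇒ 20

21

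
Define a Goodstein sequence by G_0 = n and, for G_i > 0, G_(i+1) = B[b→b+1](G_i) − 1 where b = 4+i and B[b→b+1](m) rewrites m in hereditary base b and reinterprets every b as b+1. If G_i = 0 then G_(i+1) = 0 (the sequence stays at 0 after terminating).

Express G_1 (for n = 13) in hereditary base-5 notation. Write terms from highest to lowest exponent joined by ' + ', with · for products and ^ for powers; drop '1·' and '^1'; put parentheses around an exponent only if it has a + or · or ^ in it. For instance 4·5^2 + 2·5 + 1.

[0] 13 ≡ 3·4 + 1 (base 4). Lift 5: 16. −1: 15.
[1] 15 ≡ 3·5 (base 5). Lift 6: 18. −1: 17.

3·5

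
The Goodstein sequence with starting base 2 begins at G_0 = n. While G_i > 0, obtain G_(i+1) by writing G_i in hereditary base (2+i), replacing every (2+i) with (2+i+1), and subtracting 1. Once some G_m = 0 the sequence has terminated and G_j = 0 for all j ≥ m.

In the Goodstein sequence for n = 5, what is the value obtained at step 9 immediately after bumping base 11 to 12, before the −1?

5644

G_0=5  [base 2] 2^2 + 1  →[2↦3]→  3^3 + 1 = 28  −1 ⇒ G_1=27
G_1=27  [base 3] 3^3  →[3↦4]→  4^4 = 256  −1 ⇒ G_2=255
G_2=255  [base 4] 3·4^3 + 3·4^2 + 3·4 + 3  →[4↦5]→  3·5^3 + 3·5^2 + 3·5 + 3 = 468  −1 ⇒ G_3=467
G_3=467  [base 5] 3·5^3 + 3·5^2 + 3·5 + 2  →[5↦6]→  3·6^3 + 3·6^2 + 3·6 + 2 = 776  −1 ⇒ G_4=775
G_4=775  [base 6] 3·6^3 + 3·6^2 + 3·6 + 1  →[6↦7]→  3·7^3 + 3·7^2 + 3·7 + 1 = 1198  −1 ⇒ G_5=1197
G_5=1197  [base 7] 3·7^3 + 3·7^2 + 3·7  →[7↦8]→  3·8^3 + 3·8^2 + 3·8 = 1752  −1 ⇒ G_6=1751
G_6=1751  [base 8] 3·8^3 + 3·8^2 + 2·8 + 7  →[8↦9]→  3·9^3 + 3·9^2 + 2·9 + 7 = 2455  −1 ⇒ G_7=2454
G_7=2454  [base 9] 3·9^3 + 3·9^2 + 2·9 + 6  →[9↦10]→  3·10^3 + 3·10^2 + 2·10 + 6 = 3326  −1 ⇒ G_8=3325
G_8=3325  [base 10] 3·10^3 + 3·10^2 + 2·10 + 5  →[10↦11]→  3·11^3 + 3·11^2 + 2·11 + 5 = 4383  −1 ⇒ G_9=4382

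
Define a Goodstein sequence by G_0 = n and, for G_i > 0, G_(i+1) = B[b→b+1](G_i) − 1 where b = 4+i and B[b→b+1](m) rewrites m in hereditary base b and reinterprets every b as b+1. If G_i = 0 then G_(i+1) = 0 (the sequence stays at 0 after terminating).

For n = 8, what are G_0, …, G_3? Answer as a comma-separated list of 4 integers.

base 4: 8 = 2·4; at 5: 2·5 = 10; next = 9
base 5: 9 = 5 + 4; at 6: 6 + 4 = 10; next = 9
base 6: 9 = 6 + 3; at 7: 7 + 3 = 10; next = 9

8, 9, 9, 9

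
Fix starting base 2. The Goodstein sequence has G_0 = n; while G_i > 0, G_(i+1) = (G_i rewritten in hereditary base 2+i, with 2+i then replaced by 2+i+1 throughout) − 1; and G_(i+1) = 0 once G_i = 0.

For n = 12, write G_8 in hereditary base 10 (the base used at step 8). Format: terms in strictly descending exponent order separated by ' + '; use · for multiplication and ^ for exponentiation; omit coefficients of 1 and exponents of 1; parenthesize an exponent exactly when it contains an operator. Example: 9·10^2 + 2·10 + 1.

10^(10 + 1) + 2·10^2 + 10 + 1

(0) 12|_2 = 2^(2 + 1) + 2^2 ↦ 3^(3 + 1) + 3^3|_3 = 108 ⇒ 107
(1) 107|_3 = 3^(3 + 1) + 2·3^2 + 2·3 + 2 ↦ 4^(4 + 1) + 2·4^2 + 2·4 + 2|_4 = 1066 ⇒ 1065
(2) 1065|_4 = 4^(4 + 1) + 2·4^2 + 2·4 + 1 ↦ 5^(5 + 1) + 2·5^2 + 2·5 + 1|_5 = 15686 ⇒ 15685
(3) 15685|_5 = 5^(5 + 1) + 2·5^2 + 2·5 ↦ 6^(6 + 1) + 2·6^2 + 2·6|_6 = 280020 ⇒ 280019
(4) 280019|_6 = 6^(6 + 1) + 2·6^2 + 6 + 5 ↦ 7^(7 + 1) + 2·7^2 + 7 + 5|_7 = 5764911 ⇒ 5764910
(5) 5764910|_7 = 7^(7 + 1) + 2·7^2 + 7 + 4 ↦ 8^(8 + 1) + 2·8^2 + 8 + 4|_8 = 134217868 ⇒ 134217867
(6) 134217867|_8 = 8^(8 + 1) + 2·8^2 + 8 + 3 ↦ 9^(9 + 1) + 2·9^2 + 9 + 3|_9 = 3486784575 ⇒ 3486784574
(7) 3486784574|_9 = 9^(9 + 1) + 2·9^2 + 9 + 2 ↦ 10^(10 + 1) + 2·10^2 + 10 + 2|_10 = 100000000212 ⇒ 100000000211
(8) 100000000211|_10 = 10^(10 + 1) + 2·10^2 + 10 + 1 ↦ 11^(11 + 1) + 2·11^2 + 11 + 1|_11 = 3138428376975 ⇒ 3138428376974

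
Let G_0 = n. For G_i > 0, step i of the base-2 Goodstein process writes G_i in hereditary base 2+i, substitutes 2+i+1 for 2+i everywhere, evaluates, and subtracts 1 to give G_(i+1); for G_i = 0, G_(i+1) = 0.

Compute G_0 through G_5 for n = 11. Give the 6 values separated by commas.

G_0=11  [base 2] 2^(2 + 1) + 2 + 1  →[2↦3]→  3^(3 + 1) + 3 + 1 = 85  −1 ⇒ G_1=84
G_1=84  [base 3] 3^(3 + 1) + 3  →[3↦4]→  4^(4 + 1) + 4 = 1028  −1 ⇒ G_2=1027
G_2=1027  [base 4] 4^(4 + 1) + 3  →[4↦5]→  5^(5 + 1) + 3 = 15628  −1 ⇒ G_3=15627
G_3=15627  [base 5] 5^(5 + 1) + 2  →[5↦6]→  6^(6 + 1) + 2 = 279938  −1 ⇒ G_4=279937
G_4=279937  [base 6] 6^(6 + 1) + 1  →[6↦7]→  7^(7 + 1) + 1 = 5764802  −1 ⇒ G_5=5764801

11, 84, 1027, 15627, 279937, 5764801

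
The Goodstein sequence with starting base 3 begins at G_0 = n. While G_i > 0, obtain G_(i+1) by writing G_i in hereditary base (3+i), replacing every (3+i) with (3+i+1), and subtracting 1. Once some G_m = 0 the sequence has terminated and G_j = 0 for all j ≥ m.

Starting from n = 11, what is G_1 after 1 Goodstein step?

base 3: 11 = 3^2 + 2; at 4: 4^2 + 2 = 18; next = 17
base 4: 17 = 4^2 + 1; at 5: 5^2 + 1 = 26; next = 25

17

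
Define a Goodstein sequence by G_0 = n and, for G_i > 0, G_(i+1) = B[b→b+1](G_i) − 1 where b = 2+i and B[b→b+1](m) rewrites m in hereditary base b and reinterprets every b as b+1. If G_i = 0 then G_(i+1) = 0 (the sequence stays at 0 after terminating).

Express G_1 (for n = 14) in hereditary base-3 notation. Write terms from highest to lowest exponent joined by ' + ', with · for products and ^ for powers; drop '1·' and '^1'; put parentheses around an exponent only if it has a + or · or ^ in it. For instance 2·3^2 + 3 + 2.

i=0: 14 = 2^(2 + 1) + 2^2 + 2 (b=2); 2→3: 3^(3 + 1) + 3^3 + 3 = 111; 111−1 = 110
i=1: 110 = 3^(3 + 1) + 3^3 + 2 (b=3); 3→4: 4^(4 + 1) + 4^4 + 2 = 1282; 1282−1 = 1281

3^(3 + 1) + 3^3 + 2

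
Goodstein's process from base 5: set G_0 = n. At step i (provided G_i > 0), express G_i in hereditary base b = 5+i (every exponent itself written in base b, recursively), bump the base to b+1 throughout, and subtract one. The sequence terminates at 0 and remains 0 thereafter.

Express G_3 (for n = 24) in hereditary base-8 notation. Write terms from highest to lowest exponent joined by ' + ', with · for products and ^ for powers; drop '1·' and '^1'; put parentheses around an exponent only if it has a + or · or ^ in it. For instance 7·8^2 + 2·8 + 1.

base 5: 24 = 4·5 + 4; at 6: 4·6 + 4 = 28; next = 27
base 6: 27 = 4·6 + 3; at 7: 4·7 + 3 = 31; next = 30
base 7: 30 = 4·7 + 2; at 8: 4·8 + 2 = 34; next = 33
base 8: 33 = 4·8 + 1; at 9: 4·9 + 1 = 37; next = 36

4·8 + 1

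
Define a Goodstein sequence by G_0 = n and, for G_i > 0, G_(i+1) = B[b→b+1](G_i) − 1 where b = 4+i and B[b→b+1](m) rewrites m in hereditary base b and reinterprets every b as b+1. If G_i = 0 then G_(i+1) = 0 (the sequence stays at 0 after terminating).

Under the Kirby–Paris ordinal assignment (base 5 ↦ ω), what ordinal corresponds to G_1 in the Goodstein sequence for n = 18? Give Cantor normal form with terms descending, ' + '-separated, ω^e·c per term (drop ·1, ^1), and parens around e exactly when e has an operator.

ω^2 + 1

i=0: 18 = 4^2 + 2 (b=4); 4→5: 5^2 + 2 = 27; 27−1 = 26
i=1: 26 = 5^2 + 1 (b=5); 5→6: 6^2 + 1 = 37; 37−1 = 36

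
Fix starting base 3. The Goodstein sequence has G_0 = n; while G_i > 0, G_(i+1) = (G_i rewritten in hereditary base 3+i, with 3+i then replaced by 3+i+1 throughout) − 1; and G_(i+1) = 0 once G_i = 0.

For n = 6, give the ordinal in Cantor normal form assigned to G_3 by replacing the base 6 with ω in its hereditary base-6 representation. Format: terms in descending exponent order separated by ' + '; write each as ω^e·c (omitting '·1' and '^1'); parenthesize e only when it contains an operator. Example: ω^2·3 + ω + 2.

ω + 1

base 3: 6 = 2·3; at 4: 2·4 = 8; next = 7
base 4: 7 = 4 + 3; at 5: 5 + 3 = 8; next = 7
base 5: 7 = 5 + 2; at 6: 6 + 2 = 8; next = 7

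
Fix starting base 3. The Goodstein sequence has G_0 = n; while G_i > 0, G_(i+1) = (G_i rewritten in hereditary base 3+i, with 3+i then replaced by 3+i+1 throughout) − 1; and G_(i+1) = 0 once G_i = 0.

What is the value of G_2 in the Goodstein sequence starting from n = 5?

5 —HB3→ 3 + 2 —bump→ 4 + 2 = 6 —(−1)→ 5
5 —HB4→ 4 + 1 —bump→ 5 + 1 = 6 —(−1)→ 5
5 —HB5→ 5 —bump→ 6 = 6 —(−1)→ 5

5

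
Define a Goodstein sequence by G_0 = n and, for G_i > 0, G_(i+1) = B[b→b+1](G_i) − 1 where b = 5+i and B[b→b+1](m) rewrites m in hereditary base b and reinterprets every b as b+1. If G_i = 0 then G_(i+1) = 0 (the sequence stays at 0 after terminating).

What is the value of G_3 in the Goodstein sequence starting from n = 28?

64

i=0: 28 = 5^2 + 3 (b=5); 5→6: 6^2 + 3 = 39; 39−1 = 38
i=1: 38 = 6^2 + 2 (b=6); 6→7: 7^2 + 2 = 51; 51−1 = 50
i=2: 50 = 7^2 + 1 (b=7); 7→8: 8^2 + 1 = 65; 65−1 = 64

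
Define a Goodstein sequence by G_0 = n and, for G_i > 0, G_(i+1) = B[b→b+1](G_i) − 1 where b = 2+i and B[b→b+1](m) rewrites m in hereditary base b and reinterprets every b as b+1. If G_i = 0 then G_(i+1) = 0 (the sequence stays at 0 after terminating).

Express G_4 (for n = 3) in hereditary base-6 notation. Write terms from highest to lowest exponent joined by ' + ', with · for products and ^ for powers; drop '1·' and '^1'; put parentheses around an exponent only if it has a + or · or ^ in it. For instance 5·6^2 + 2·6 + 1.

1

[0] 3 ≡ 2 + 1 (base 2). Lift 3: 4. −1: 3.
[1] 3 ≡ 3 (base 3). Lift 4: 4. −1: 3.
[2] 3 ≡ 3 (base 4). Lift 5: 3. −1: 2.
[3] 2 ≡ 2 (base 5). Lift 6: 2. −1: 1.
[4] 1 ≡ 1 (base 6). Lift 7: 1. −1: 0.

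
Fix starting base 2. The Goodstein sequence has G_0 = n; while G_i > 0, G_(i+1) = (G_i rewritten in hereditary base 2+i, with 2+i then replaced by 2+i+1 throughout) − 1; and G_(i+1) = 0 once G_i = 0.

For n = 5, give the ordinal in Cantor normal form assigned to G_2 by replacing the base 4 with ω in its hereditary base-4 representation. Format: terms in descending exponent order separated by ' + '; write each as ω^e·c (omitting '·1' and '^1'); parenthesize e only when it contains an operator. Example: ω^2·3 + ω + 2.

ω^3·3 + ω^2·3 + ω·3 + 3

base 2: 5 = 2^2 + 1; at 3: 3^3 + 1 = 28; next = 27
base 3: 27 = 3^3; at 4: 4^4 = 256; next = 255
base 4: 255 = 3·4^3 + 3·4^2 + 3·4 + 3; at 5: 3·5^3 + 3·5^2 + 3·5 + 3 = 468; next = 467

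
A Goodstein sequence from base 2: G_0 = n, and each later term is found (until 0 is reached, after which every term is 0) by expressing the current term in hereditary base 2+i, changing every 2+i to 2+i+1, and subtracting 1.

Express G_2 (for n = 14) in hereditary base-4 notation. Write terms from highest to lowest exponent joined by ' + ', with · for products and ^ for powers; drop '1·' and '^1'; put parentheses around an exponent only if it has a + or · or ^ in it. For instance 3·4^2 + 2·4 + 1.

4^(4 + 1) + 4^4 + 1

i=0: 14 = 2^(2 + 1) + 2^2 + 2 (b=2); 2→3: 3^(3 + 1) + 3^3 + 3 = 111; 111−1 = 110
i=1: 110 = 3^(3 + 1) + 3^3 + 2 (b=3); 3→4: 4^(4 + 1) + 4^4 + 2 = 1282; 1282−1 = 1281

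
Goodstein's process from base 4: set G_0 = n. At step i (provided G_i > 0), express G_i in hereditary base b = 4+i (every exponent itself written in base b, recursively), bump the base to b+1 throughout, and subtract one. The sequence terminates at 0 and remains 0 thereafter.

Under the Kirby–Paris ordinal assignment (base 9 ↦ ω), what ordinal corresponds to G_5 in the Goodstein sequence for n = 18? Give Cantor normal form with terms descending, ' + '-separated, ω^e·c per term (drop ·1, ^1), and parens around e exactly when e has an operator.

ω·6 + 4

step 0: 18 = 4^2 + 2; sub 5 for 4: 5^2 + 2; = 27; G_1 = 27−1 = 26
step 1: 26 = 5^2 + 1; sub 6 for 5: 6^2 + 1; = 37; G_2 = 37−1 = 36
step 2: 36 = 6^2; sub 7 for 6: 7^2; = 49; G_3 = 49−1 = 48
step 3: 48 = 6·7 + 6; sub 8 for 7: 6·8 + 6; = 54; G_4 = 54−1 = 53
step 4: 53 = 6·8 + 5; sub 9 for 8: 6·9 + 5; = 59; G_5 = 59−1 = 58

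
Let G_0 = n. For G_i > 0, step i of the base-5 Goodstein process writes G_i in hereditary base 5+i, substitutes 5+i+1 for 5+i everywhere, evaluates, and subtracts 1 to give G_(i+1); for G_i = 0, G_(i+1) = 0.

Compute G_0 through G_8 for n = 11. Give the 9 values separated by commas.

11, 12, 13, 13, 13, 13, 13, 13, 13

G_0=11  [base 5] 2·5 + 1  →[5↦6]→  2·6 + 1 = 13  −1 ⇒ G_1=12
G_1=12  [base 6] 2·6  →[6↦7]→  2·7 = 14  −1 ⇒ G_2=13
G_2=13  [base 7] 7 + 6  →[7↦8]→  8 + 6 = 14  −1 ⇒ G_3=13
G_3=13  [base 8] 8 + 5  →[8↦9]→  9 + 5 = 14  −1 ⇒ G_4=13
G_4=13  [base 9] 9 + 4  →[9↦10]→  10 + 4 = 14  −1 ⇒ G_5=13
G_5=13  [base 10] 10 + 3  →[10↦11]→  11 + 3 = 14  −1 ⇒ G_6=13
G_6=13  [base 11] 11 + 2  →[11↦12]→  12 + 2 = 14  −1 ⇒ G_7=13
G_7=13  [base 12] 12 + 1  →[12↦13]→  13 + 1 = 14  −1 ⇒ G_8=13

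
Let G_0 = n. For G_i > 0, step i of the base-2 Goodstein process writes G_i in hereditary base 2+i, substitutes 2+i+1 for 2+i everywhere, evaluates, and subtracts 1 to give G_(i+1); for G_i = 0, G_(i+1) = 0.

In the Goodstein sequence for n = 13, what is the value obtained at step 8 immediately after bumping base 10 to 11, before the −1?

base 2: 13 = 2^(2 + 1) + 2^2 + 1; at 3: 3^(3 + 1) + 3^3 + 1 = 109; next = 108
base 3: 108 = 3^(3 + 1) + 3^3; at 4: 4^(4 + 1) + 4^4 = 1280; next = 1279
base 4: 1279 = 4^(4 + 1) + 3·4^3 + 3·4^2 + 3·4 + 3; at 5: 5^(5 + 1) + 3·5^3 + 3·5^2 + 3·5 + 3 = 16093; next = 16092
base 5: 16092 = 5^(5 + 1) + 3·5^3 + 3·5^2 + 3·5 + 2; at 6: 6^(6 + 1) + 3·6^3 + 3·6^2 + 3·6 + 2 = 280712; next = 280711
base 6: 280711 = 6^(6 + 1) + 3·6^3 + 3·6^2 + 3·6 + 1; at 7: 7^(7 + 1) + 3·7^3 + 3·7^2 + 3·7 + 1 = 5765999; next = 5765998
base 7: 5765998 = 7^(7 + 1) + 3·7^3 + 3·7^2 + 3·7; at 8: 8^(8 + 1) + 3·8^3 + 3·8^2 + 3·8 = 134219480; next = 134219479
base 8: 134219479 = 8^(8 + 1) + 3·8^3 + 3·8^2 + 2·8 + 7; at 9: 9^(9 + 1) + 3·9^3 + 3·9^2 + 2·9 + 7 = 3486786856; next = 3486786855
base 9: 3486786855 = 9^(9 + 1) + 3·9^3 + 3·9^2 + 2·9 + 6; at 10: 10^(10 + 1) + 3·10^3 + 3·10^2 + 2·10 + 6 = 100000003326; next = 100000003325
base 10: 100000003325 = 10^(10 + 1) + 3·10^3 + 3·10^2 + 2·10 + 5; at 11: 11^(11 + 1) + 3·11^3 + 3·11^2 + 2·11 + 5 = 3138428381104; next = 3138428381103

3138428381104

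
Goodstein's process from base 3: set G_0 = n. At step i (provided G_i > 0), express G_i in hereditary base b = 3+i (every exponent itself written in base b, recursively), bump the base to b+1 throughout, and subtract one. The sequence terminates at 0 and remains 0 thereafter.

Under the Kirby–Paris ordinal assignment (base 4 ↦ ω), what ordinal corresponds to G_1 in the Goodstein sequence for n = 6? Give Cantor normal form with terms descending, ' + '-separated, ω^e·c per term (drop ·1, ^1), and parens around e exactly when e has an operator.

ω + 3

(0) 6|_3 = 2·3 ↦ 2·4|_4 = 8 ⇒ 7
(1) 7|_4 = 4 + 3 ↦ 5 + 3|_5 = 8 ⇒ 7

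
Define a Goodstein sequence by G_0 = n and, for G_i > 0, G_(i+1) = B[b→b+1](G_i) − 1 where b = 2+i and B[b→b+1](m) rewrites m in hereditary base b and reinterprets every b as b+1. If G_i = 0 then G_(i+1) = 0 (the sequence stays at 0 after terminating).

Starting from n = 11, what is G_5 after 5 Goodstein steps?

G_0 = 11. HB_2(11) = 2^(2 + 1) + 2 + 1. Bump = 85. G_1 = 84.
G_1 = 84. HB_3(84) = 3^(3 + 1) + 3. Bump = 1028. G_2 = 1027.
G_2 = 1027. HB_4(1027) = 4^(4 + 1) + 3. Bump = 15628. G_3 = 15627.
G_3 = 15627. HB_5(15627) = 5^(5 + 1) + 2. Bump = 279938. G_4 = 279937.
G_4 = 279937. HB_6(279937) = 6^(6 + 1) + 1. Bump = 5764802. G_5 = 5764801.
G_5 = 5764801. HB_7(5764801) = 7^(7 + 1). Bump = 134217728. G_6 = 134217727.

5764801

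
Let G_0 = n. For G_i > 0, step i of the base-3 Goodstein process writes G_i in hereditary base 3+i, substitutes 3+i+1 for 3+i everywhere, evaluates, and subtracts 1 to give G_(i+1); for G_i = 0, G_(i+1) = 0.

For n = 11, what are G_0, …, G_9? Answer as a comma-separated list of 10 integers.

(0) 11|_3 = 3^2 + 2 ↦ 4^2 + 2|_4 = 18 ⇒ 17
(1) 17|_4 = 4^2 + 1 ↦ 5^2 + 1|_5 = 26 ⇒ 25
(2) 25|_5 = 5^2 ↦ 6^2|_6 = 36 ⇒ 35
(3) 35|_6 = 5·6 + 5 ↦ 5·7 + 5|_7 = 40 ⇒ 39
(4) 39|_7 = 5·7 + 4 ↦ 5·8 + 4|_8 = 44 ⇒ 43
(5) 43|_8 = 5·8 + 3 ↦ 5·9 + 3|_9 = 48 ⇒ 47
(6) 47|_9 = 5·9 + 2 ↦ 5·10 + 2|_10 = 52 ⇒ 51
(7) 51|_10 = 5·10 + 1 ↦ 5·11 + 1|_11 = 56 ⇒ 55
(8) 55|_11 = 5·11 ↦ 5·12|_12 = 60 ⇒ 59

11, 17, 25, 35, 39, 43, 47, 51, 55, 59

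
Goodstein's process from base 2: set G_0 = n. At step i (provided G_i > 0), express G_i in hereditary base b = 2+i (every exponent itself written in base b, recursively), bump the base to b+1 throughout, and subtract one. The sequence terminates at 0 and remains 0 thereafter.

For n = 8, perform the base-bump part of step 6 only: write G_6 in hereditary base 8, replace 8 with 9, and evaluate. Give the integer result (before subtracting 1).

base 2: 8 = 2^(2 + 1); at 3: 3^(3 + 1) = 81; next = 80
base 3: 80 = 2·3^3 + 2·3^2 + 2·3 + 2; at 4: 2·4^4 + 2·4^2 + 2·4 + 2 = 554; next = 553
base 4: 553 = 2·4^4 + 2·4^2 + 2·4 + 1; at 5: 2·5^5 + 2·5^2 + 2·5 + 1 = 6311; next = 6310
base 5: 6310 = 2·5^5 + 2·5^2 + 2·5; at 6: 2·6^6 + 2·6^2 + 2·6 = 93396; next = 93395
base 6: 93395 = 2·6^6 + 2·6^2 + 6 + 5; at 7: 2·7^7 + 2·7^2 + 7 + 5 = 1647196; next = 1647195
base 7: 1647195 = 2·7^7 + 2·7^2 + 7 + 4; at 8: 2·8^8 + 2·8^2 + 8 + 4 = 33554572; next = 33554571

774841152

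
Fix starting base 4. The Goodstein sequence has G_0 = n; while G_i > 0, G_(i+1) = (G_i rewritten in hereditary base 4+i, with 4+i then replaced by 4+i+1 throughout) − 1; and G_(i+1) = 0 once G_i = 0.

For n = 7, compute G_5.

(0) 7|_4 = 4 + 3 ↦ 5 + 3|_5 = 8 ⇒ 7
(1) 7|_5 = 5 + 2 ↦ 6 + 2|_6 = 8 ⇒ 7
(2) 7|_6 = 6 + 1 ↦ 7 + 1|_7 = 8 ⇒ 7
(3) 7|_7 = 7 ↦ 8|_8 = 8 ⇒ 7
(4) 7|_8 = 7 ↦ 7|_9 = 7 ⇒ 6
(5) 6|_9 = 6 ↦ 6|_10 = 6 ⇒ 5

6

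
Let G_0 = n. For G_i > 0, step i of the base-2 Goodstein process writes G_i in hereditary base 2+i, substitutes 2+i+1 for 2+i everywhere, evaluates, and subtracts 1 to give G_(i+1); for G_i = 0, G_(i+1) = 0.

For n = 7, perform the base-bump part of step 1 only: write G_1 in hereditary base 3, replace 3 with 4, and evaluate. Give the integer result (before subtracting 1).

260

[0] 7 ≡ 2^2 + 2 + 1 (base 2). Lift 3: 31. −1: 30.
[1] 30 ≡ 3^3 + 3 (base 3). Lift 4: 260. −1: 259.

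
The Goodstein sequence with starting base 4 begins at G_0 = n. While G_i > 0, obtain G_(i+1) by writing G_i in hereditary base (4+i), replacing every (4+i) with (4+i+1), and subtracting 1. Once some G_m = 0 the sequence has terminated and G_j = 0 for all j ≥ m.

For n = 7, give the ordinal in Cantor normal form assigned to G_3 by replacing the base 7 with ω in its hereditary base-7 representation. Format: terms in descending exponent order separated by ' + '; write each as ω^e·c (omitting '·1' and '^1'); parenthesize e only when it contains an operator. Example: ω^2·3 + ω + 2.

ω

i=0: 7 = 4 + 3 (b=4); 4→5: 5 + 3 = 8; 8−1 = 7
i=1: 7 = 5 + 2 (b=5); 5→6: 6 + 2 = 8; 8−1 = 7
i=2: 7 = 6 + 1 (b=6); 6→7: 7 + 1 = 8; 8−1 = 7
i=3: 7 = 7 (b=7); 7→8: 8 = 8; 8−1 = 7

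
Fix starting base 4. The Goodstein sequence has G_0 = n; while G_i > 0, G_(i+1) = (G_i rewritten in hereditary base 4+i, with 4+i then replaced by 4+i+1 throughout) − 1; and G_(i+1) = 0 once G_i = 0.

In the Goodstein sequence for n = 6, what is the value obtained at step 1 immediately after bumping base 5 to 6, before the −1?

7

step 0: 6 = 4 + 2; sub 5 for 4: 5 + 2; = 7; G_1 = 7−1 = 6
step 1: 6 = 5 + 1; sub 6 for 5: 6 + 1; = 7; G_2 = 7−1 = 6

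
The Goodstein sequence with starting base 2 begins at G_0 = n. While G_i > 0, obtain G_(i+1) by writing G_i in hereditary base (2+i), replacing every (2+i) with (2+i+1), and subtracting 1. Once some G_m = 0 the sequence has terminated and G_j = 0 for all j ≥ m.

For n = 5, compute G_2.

255

G_0 = 5. HB_2(5) = 2^2 + 1. Bump = 28. G_1 = 27.
G_1 = 27. HB_3(27) = 3^3. Bump = 256. G_2 = 255.
G_2 = 255. HB_4(255) = 3·4^3 + 3·4^2 + 3·4 + 3. Bump = 468. G_3 = 467.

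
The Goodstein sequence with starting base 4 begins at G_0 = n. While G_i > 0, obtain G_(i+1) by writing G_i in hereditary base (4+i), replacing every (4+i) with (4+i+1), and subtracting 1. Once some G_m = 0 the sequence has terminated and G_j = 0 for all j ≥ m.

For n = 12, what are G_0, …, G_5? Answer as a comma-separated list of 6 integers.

G_0=12  [base 4] 3·4  →[4↦5]→  3·5 = 15  −1 ⇒ G_1=14
G_1=14  [base 5] 2·5 + 4  →[5↦6]→  2·6 + 4 = 16  −1 ⇒ G_2=15
G_2=15  [base 6] 2·6 + 3  →[6↦7]→  2·7 + 3 = 17  −1 ⇒ G_3=16
G_3=16  [base 7] 2·7 + 2  →[7↦8]→  2·8 + 2 = 18  −1 ⇒ G_4=17
G_4=17  [base 8] 2·8 + 1  →[8↦9]→  2·9 + 1 = 19  −1 ⇒ G_5=18

12, 14, 15, 16, 17, 18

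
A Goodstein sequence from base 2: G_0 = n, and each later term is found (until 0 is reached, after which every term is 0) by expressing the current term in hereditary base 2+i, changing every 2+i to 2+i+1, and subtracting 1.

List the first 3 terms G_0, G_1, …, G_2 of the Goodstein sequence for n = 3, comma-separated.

3, 3, 3

(0) 3|_2 = 2 + 1 ↦ 3 + 1|_3 = 4 ⇒ 3
(1) 3|_3 = 3 ↦ 4|_4 = 4 ⇒ 3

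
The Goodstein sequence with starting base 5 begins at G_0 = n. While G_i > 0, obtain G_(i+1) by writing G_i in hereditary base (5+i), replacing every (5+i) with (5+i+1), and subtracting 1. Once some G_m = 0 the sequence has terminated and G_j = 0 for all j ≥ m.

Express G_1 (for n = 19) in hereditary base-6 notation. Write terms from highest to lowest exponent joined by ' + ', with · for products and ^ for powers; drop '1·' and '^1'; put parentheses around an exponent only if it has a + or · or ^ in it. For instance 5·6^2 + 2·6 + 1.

step 0: 19 = 3·5 + 4; sub 6 for 5: 3·6 + 4; = 22; G_1 = 22−1 = 21
step 1: 21 = 3·6 + 3; sub 7 for 6: 3·7 + 3; = 24; G_2 = 24−1 = 23

3·6 + 3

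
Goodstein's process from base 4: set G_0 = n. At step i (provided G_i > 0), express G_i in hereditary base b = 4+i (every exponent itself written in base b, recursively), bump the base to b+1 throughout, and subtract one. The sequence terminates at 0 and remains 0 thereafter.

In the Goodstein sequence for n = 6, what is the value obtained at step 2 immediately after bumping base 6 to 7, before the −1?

step 0: 6 = 4 + 2; sub 5 for 4: 5 + 2; = 7; G_1 = 7−1 = 6
step 1: 6 = 5 + 1; sub 6 for 5: 6 + 1; = 7; G_2 = 7−1 = 6
step 2: 6 = 6; sub 7 for 6: 7; = 7; G_3 = 7−1 = 6

7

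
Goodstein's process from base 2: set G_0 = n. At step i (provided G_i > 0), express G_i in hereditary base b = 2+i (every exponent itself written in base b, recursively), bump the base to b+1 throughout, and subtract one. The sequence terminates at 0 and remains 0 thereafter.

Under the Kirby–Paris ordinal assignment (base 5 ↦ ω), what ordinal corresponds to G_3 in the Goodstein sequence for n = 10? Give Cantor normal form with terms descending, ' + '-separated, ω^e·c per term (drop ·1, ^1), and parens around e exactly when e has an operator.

G_0=10  [base 2] 2^(2 + 1) + 2  →[2↦3]→  3^(3 + 1) + 3 = 84  −1 ⇒ G_1=83
G_1=83  [base 3] 3^(3 + 1) + 2  →[3↦4]→  4^(4 + 1) + 2 = 1026  −1 ⇒ G_2=1025
G_2=1025  [base 4] 4^(4 + 1) + 1  →[4↦5]→  5^(5 + 1) + 1 = 15626  −1 ⇒ G_3=15625

ω^(ω + 1)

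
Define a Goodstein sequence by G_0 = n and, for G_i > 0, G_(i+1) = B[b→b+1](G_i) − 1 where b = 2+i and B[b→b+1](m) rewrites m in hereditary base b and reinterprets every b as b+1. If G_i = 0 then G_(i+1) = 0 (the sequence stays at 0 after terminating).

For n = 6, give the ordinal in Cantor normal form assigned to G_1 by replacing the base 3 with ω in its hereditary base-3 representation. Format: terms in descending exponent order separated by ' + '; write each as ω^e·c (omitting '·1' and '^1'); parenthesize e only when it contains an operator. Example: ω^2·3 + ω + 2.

ω^ω + 2

[0] 6 ≡ 2^2 + 2 (base 2). Lift 3: 30. −1: 29.
[1] 29 ≡ 3^3 + 2 (base 3). Lift 4: 258. −1: 257.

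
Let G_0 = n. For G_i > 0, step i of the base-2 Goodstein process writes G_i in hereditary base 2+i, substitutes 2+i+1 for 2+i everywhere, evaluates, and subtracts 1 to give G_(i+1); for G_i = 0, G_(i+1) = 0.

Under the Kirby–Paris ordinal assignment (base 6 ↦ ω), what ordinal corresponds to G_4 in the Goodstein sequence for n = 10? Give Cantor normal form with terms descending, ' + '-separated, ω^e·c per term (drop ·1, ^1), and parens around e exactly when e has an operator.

G_0 = 10. HB_2(10) = 2^(2 + 1) + 2. Bump = 84. G_1 = 83.
G_1 = 83. HB_3(83) = 3^(3 + 1) + 2. Bump = 1026. G_2 = 1025.
G_2 = 1025. HB_4(1025) = 4^(4 + 1) + 1. Bump = 15626. G_3 = 15625.
G_3 = 15625. HB_5(15625) = 5^(5 + 1). Bump = 279936. G_4 = 279935.
G_4 = 279935. HB_6(279935) = 5·6^6 + 5·6^5 + 5·6^4 + 5·6^3 + 5·6^2 + 5·6 + 5. Bump = 4215755. G_5 = 4215754.

ω^ω·5 + ω^5·5 + ω^4·5 + ω^3·5 + ω^2·5 + ω·5 + 5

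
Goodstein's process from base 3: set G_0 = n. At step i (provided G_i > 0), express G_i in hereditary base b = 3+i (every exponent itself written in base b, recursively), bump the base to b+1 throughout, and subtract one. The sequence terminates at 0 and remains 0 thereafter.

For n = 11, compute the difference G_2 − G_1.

step 0: 11 = 3^2 + 2; sub 4 for 3: 4^2 + 2; = 18; G_1 = 18−1 = 17
step 1: 17 = 4^2 + 1; sub 5 for 4: 5^2 + 1; = 26; G_2 = 26−1 = 25

8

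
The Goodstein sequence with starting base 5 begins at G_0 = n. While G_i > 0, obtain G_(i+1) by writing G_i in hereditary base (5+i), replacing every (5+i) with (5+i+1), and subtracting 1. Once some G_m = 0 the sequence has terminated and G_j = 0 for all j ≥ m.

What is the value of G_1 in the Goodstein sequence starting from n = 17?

19

base 5: 17 = 3·5 + 2; at 6: 3·6 + 2 = 20; next = 19
base 6: 19 = 3·6 + 1; at 7: 3·7 + 1 = 22; next = 21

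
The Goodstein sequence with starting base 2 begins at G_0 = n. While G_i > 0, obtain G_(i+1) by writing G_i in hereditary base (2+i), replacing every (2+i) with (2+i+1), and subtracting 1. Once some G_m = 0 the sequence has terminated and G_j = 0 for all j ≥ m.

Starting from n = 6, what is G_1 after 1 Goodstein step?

G_0=6  [base 2] 2^2 + 2  →[2↦3]→  3^3 + 3 = 30  −1 ⇒ G_1=29
G_1=29  [base 3] 3^3 + 2  →[3↦4]→  4^4 + 2 = 258  −1 ⇒ G_2=257

29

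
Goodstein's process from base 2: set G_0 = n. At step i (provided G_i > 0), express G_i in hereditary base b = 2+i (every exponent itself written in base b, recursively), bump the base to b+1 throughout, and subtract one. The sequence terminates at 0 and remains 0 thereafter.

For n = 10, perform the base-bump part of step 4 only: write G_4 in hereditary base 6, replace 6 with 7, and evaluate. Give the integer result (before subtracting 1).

[0] 10 ≡ 2^(2 + 1) + 2 (base 2). Lift 3: 84. −1: 83.
[1] 83 ≡ 3^(3 + 1) + 2 (base 3). Lift 4: 1026. −1: 1025.
[2] 1025 ≡ 4^(4 + 1) + 1 (base 4). Lift 5: 15626. −1: 15625.
[3] 15625 ≡ 5^(5 + 1) (base 5). Lift 6: 279936. −1: 279935.

4215755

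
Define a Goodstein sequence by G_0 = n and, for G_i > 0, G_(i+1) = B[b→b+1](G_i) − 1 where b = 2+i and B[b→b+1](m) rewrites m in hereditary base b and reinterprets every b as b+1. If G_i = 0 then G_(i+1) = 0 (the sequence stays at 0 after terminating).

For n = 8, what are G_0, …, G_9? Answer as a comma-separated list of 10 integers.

8 —HB2→ 2^(2 + 1) —bump→ 3^(3 + 1) = 81 —(−1)→ 80
80 —HB3→ 2·3^3 + 2·3^2 + 2·3 + 2 —bump→ 2·4^4 + 2·4^2 + 2·4 + 2 = 554 —(−1)→ 553
553 —HB4→ 2·4^4 + 2·4^2 + 2·4 + 1 —bump→ 2·5^5 + 2·5^2 + 2·5 + 1 = 6311 —(−1)→ 6310
6310 —HB5→ 2·5^5 + 2·5^2 + 2·5 —bump→ 2·6^6 + 2·6^2 + 2·6 = 93396 —(−1)→ 93395
93395 —HB6→ 2·6^6 + 2·6^2 + 6 + 5 —bump→ 2·7^7 + 2·7^2 + 7 + 5 = 1647196 —(−1)→ 1647195
1647195 —HB7→ 2·7^7 + 2·7^2 + 7 + 4 —bump→ 2·8^8 + 2·8^2 + 8 + 4 = 33554572 —(−1)→ 33554571
33554571 —HB8→ 2·8^8 + 2·8^2 + 8 + 3 —bump→ 2·9^9 + 2·9^2 + 9 + 3 = 774841152 —(−1)→ 774841151
774841151 —HB9→ 2·9^9 + 2·9^2 + 9 + 2 —bump→ 2·10^10 + 2·10^2 + 10 + 2 = 20000000212 —(−1)→ 20000000211
20000000211 —HB10→ 2·10^10 + 2·10^2 + 10 + 1 —bump→ 2·11^11 + 2·11^2 + 11 + 1 = 570623341476 —(−1)→ 570623341475

8, 80, 553, 6310, 93395, 1647195, 33554571, 774841151, 20000000211, 570623341475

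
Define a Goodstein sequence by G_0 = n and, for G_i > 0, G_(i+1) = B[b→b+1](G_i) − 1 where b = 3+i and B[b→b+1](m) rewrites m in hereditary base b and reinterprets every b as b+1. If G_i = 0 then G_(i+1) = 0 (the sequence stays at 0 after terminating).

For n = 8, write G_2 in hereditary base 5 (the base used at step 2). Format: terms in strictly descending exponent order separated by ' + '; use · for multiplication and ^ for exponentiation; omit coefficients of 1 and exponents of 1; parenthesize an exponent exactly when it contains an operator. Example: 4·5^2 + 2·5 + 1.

2·5

8 —HB3→ 2·3 + 2 —bump→ 2·4 + 2 = 10 —(−1)→ 9
9 —HB4→ 2·4 + 1 —bump→ 2·5 + 1 = 11 —(−1)→ 10
10 —HB5→ 2·5 —bump→ 2·6 = 12 —(−1)→ 11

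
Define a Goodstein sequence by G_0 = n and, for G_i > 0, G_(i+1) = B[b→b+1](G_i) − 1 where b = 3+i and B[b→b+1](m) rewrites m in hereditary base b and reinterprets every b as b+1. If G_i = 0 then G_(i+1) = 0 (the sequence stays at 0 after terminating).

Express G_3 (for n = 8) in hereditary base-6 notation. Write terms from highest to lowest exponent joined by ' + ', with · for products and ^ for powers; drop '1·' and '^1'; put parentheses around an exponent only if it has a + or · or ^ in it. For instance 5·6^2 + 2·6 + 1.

8 —HB3→ 2·3 + 2 —bump→ 2·4 + 2 = 10 —(−1)→ 9
9 —HB4→ 2·4 + 1 —bump→ 2·5 + 1 = 11 —(−1)→ 10
10 —HB5→ 2·5 —bump→ 2·6 = 12 —(−1)→ 11
11 —HB6→ 6 + 5 —bump→ 7 + 5 = 12 —(−1)→ 11

6 + 5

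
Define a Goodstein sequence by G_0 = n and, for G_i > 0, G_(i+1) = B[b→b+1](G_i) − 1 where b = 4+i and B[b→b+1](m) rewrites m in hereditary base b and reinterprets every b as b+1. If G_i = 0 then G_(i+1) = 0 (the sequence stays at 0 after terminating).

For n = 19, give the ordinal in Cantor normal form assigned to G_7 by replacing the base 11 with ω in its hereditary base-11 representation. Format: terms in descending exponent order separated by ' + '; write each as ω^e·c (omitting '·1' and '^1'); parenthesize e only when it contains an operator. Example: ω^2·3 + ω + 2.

G_0 = 19. HB_4(19) = 4^2 + 3. Bump = 28. G_1 = 27.
G_1 = 27. HB_5(27) = 5^2 + 2. Bump = 38. G_2 = 37.
G_2 = 37. HB_6(37) = 6^2 + 1. Bump = 50. G_3 = 49.
G_3 = 49. HB_7(49) = 7^2. Bump = 64. G_4 = 63.
G_4 = 63. HB_8(63) = 7·8 + 7. Bump = 70. G_5 = 69.
G_5 = 69. HB_9(69) = 7·9 + 6. Bump = 76. G_6 = 75.
G_6 = 75. HB_10(75) = 7·10 + 5. Bump = 82. G_7 = 81.
G_7 = 81. HB_11(81) = 7·11 + 4. Bump = 88. G_8 = 87.

ω·7 + 4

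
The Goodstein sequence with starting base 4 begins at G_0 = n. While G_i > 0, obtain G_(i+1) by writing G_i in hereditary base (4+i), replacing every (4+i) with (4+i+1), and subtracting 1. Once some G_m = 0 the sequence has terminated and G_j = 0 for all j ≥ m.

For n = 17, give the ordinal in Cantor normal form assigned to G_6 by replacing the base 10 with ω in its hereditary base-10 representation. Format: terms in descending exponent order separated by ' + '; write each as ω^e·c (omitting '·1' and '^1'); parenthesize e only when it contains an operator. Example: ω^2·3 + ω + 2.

ω·5 + 1

G_0=17  [base 4] 4^2 + 1  →[4↦5]→  5^2 + 1 = 26  −1 ⇒ G_1=25
G_1=25  [base 5] 5^2  →[5↦6]→  6^2 = 36  −1 ⇒ G_2=35
G_2=35  [base 6] 5·6 + 5  →[6↦7]→  5·7 + 5 = 40  −1 ⇒ G_3=39
G_3=39  [base 7] 5·7 + 4  →[7↦8]→  5·8 + 4 = 44  −1 ⇒ G_4=43
G_4=43  [base 8] 5·8 + 3  →[8↦9]→  5·9 + 3 = 48  −1 ⇒ G_5=47
G_5=47  [base 9] 5·9 + 2  →[9↦10]→  5·10 + 2 = 52  −1 ⇒ G_6=51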